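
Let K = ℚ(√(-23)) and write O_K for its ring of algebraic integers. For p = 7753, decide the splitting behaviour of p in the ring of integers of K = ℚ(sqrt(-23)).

7753 splits in O_K

-23 mod 4 = 1, hence disc K = -23 and O_K = ℤ[(1+√-23)/2].
Since gcd(7753, -23) = 1 the prime 7753 does not ramify.
Compute (-23/7753) via Euler: 7730^((7753-1)/2) mod 7753 = 1, so (-23/7753) = 1.
d is a quadratic residue mod p, hence 7753 splits in O_K.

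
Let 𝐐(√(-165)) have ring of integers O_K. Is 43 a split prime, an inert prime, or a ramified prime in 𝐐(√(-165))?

43 remains inert

-165 mod 4 = 3, hence disc K = 4·(-165) = -660 and O_K = ℤ[√-165].
43 ∤ -660, so 43 is unramified.
(-165/43) = 7^21 mod 43 = 42, giving Legendre symbol -1.
(-165/43) = -1, so 43 is inert.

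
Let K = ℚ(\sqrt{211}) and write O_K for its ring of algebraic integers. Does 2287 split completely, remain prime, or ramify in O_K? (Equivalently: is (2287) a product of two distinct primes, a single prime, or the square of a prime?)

Since 211 ≢ 1 mod 4, the ring of integers is ℤ[√211] with discriminant 4·211 = 844.
Since gcd(2287, 844) = 1 the prime 2287 does not ramify.
Legendre symbol by Euler's criterion: (211/2287) ≡ 211^1143 ≡ 1 (mod 2287), i.e. (211/2287) = 1.
(211/2287) = 1, so 2287 splits.

2287 splits in O_K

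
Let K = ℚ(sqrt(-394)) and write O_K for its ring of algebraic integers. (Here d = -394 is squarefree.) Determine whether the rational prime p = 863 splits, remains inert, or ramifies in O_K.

d = -394 ≡ 2 (mod 4), so O_K = ℤ[√-394] and disc(K) = 4d = -1576.
disc(K) = -1576 is not divisible by 863; 863 is unramified.
(-394/863) = 469^431 mod 863 = 1, giving Legendre symbol 1.
(-394/863) = 1, so 863 splits.

p splits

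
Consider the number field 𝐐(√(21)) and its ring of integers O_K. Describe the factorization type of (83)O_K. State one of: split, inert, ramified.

21 mod 4 = 1, hence disc K = 21 and O_K = ℤ[(1+√21)/2].
disc(K) = 21 is not divisible by 83; 83 is unramified.
Euler's criterion: 21^41 mod 83 = 1. Thus (21|83) = 1.
(21/83) = 1, so 83 splits.

split — (83) = 𝔭₁𝔭₂ with 𝔭₁ ≠ 𝔭₂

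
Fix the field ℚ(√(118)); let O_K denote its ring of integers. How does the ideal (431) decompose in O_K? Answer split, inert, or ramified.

d = 118 ≡ 2 (mod 4), so O_K = ℤ[√118] and disc(K) = 4d = 472.
disc(K) = 472 is not divisible by 431; 431 is unramified.
Legendre symbol by Euler's criterion: (118/431) ≡ 118^215 ≡ 1 (mod 431), i.e. (118/431) = 1.
d is a quadratic residue mod p, hence 431 splits in O_K.

p splits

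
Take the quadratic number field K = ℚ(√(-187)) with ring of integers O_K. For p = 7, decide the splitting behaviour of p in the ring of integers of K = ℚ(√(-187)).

-187 mod 4 = 1, hence disc K = -187 and O_K = ℤ[(1+√-187)/2].
disc(K) = -187 is not divisible by 7; 7 is unramified.
Compute (-187/7) via Euler: 2^((7-1)/2) mod 7 = 1, so (-187/7) = 1.
d is a quadratic residue mod p, hence 7 splits in O_K.

7 splits in O_K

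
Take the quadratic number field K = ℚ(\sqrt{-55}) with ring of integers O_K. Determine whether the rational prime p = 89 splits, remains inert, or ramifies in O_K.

89 splits in O_K

d = -55 ≡ 1 (mod 4), so O_K = ℤ[(1+√-55)/2] and disc(K) = d = -55.
disc(K) = -55 is not divisible by 89; 89 is unramified.
(-55/89) = 34^44 mod 89 = 1, giving Legendre symbol 1.
(-55/89) = 1, so 89 splits.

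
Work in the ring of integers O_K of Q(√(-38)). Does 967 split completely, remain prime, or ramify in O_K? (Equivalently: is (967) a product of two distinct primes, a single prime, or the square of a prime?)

Since -38 ≢ 1 mod 4, the ring of integers is ℤ[√-38] with discriminant 4·(-38) = -152.
Since gcd(967, -152) = 1 the prime 967 does not ramify.
Compute (-38/967) via Euler: 929^((967-1)/2) mod 967 = 1, so (-38/967) = 1.
d is a quadratic residue mod p, hence 967 splits in O_K.

p splits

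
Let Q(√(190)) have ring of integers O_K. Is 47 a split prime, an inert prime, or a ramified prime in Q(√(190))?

d = 190 ≡ 2 (mod 4), so O_K = ℤ[√190] and disc(K) = 4d = 760.
disc(K) = 760 is not divisible by 47; 47 is unramified.
Euler's criterion: 190^23 mod 47 = 1. Thus (190|47) = 1.
d is a quadratic residue mod p, hence 47 splits in O_K.

47 splits in O_K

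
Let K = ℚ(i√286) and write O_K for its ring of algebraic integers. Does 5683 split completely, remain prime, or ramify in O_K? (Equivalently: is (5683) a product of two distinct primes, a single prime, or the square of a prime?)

d = -286 ≡ 2 (mod 4), so O_K = ℤ[√-286] and disc(K) = 4d = -1144.
disc(K) = -1144 is not divisible by 5683; 5683 is unramified.
Compute (-286/5683) via Euler: 5397^((5683-1)/2) mod 5683 = 5682, so (-286/5683) = -1.
d is a non-residue mod p, hence 5683 remains inert in O_K.

inert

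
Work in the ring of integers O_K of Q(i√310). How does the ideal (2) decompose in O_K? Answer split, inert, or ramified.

ramifies in O_K

d = -310 ≡ 2 (mod 4), so O_K = ℤ[√-310] and disc(K) = 4d = -1240.
disc(K) = -1240 = 2·(-620), so p = 2 is ramified.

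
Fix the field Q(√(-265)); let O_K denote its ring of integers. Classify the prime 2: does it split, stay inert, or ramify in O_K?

-265 mod 4 = 3, hence disc K = 4·(-265) = -1060 and O_K = ℤ[√-265].
2 divides disc(K) = -1060, so 2 ramifies.

ramified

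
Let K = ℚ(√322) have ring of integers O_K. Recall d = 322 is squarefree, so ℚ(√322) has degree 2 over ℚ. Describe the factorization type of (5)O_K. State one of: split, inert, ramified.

inert

Since 322 ≢ 1 mod 4, the ring of integers is ℤ[√322] with discriminant 4·322 = 1288.
Since gcd(5, 1288) = 1 the prime 5 does not ramify.
Compute (322/5) via Euler: 2^((5-1)/2) mod 5 = 4, so (322/5) = -1.
d is a non-residue mod p, hence 5 remains inert in O_K.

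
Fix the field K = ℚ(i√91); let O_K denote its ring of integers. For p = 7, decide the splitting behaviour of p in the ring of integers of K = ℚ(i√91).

p ramifies

-91 mod 4 = 1, hence disc K = -91 and O_K = ℤ[(1+√-91)/2].
7 divides disc(K) = -91, so 7 ramifies.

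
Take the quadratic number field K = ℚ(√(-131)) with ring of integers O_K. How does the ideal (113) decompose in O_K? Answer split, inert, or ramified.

p splits

d = -131 ≡ 1 (mod 4), so O_K = ℤ[(1+√-131)/2] and disc(K) = d = -131.
disc(K) = -131 is not divisible by 113; 113 is unramified.
Euler's criterion: (-131)^56 mod 113 = 1. Thus (-131|113) = 1.
(-131/113) = 1, so 113 splits.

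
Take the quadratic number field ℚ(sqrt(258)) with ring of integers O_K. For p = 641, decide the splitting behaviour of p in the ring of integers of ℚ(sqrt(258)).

Since 258 ≢ 1 mod 4, the ring of integers is ℤ[√258] with discriminant 4·258 = 1032.
641 ∤ 1032, so 641 is unramified.
(258/641) = 258^320 mod 641 = 1, giving Legendre symbol 1.
(258/641) = 1, so 641 splits.

splits completely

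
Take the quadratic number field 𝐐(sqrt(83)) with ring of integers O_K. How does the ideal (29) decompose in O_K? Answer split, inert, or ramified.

83 mod 4 = 3, hence disc K = 4·83 = 332 and O_K = ℤ[√83].
disc(K) = 332 is not divisible by 29; 29 is unramified.
(83/29) = 25^14 mod 29 = 1, giving Legendre symbol 1.
(83/29) = 1, so 29 splits.

split — (29) = 𝔭₁𝔭₂ with 𝔭₁ ≠ 𝔭₂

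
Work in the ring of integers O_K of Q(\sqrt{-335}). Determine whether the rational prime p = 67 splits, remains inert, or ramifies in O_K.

ramifies in O_K

Since -335 ≡ 1 mod 4, the ring of integers is ℤ[(1+√-335)/2] with discriminant -335.
disc(K) = -335 = 67·(-5), so p = 67 is ramified.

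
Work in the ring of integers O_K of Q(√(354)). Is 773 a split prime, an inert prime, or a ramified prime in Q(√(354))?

773 remains inert

d = 354 ≡ 2 (mod 4), so O_K = ℤ[√354] and disc(K) = 4d = 1416.
Since gcd(773, 1416) = 1 the prime 773 does not ramify.
Legendre symbol by Euler's criterion: (354/773) ≡ 354^386 ≡ 772 (mod 773), i.e. (354/773) = -1.
d is a non-residue mod p, hence 773 remains inert in O_K.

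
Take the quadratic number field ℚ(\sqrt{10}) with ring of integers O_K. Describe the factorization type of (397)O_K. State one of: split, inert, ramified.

split — (397) = 𝔭₁𝔭₂ with 𝔭₁ ≠ 𝔭₂

10 mod 4 = 2, hence disc K = 4·10 = 40 and O_K = ℤ[√10].
disc(K) = 40 is not divisible by 397; 397 is unramified.
Compute (10/397) via Euler: 10^((397-1)/2) mod 397 = 1, so (10/397) = 1.
(10/397) = 1, so 397 splits.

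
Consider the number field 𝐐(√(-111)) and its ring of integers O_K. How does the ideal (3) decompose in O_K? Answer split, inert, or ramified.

d = -111 ≡ 1 (mod 4), so O_K = ℤ[(1+√-111)/2] and disc(K) = d = -111.
disc(K) = -111 = 3·(-37), so p = 3 is ramified.

p ramifies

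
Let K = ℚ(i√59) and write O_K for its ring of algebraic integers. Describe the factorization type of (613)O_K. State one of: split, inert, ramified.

Since -59 ≡ 1 mod 4, the ring of integers is ℤ[(1+√-59)/2] with discriminant -59.
613 ∤ -59, so 613 is unramified.
(-59/613) = 554^306 mod 613 = 612, giving Legendre symbol -1.
d is a non-residue mod p, hence 613 remains inert in O_K.

remains prime (inert)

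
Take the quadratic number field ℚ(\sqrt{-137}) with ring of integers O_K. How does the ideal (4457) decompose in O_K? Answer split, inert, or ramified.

splits completely

Since -137 ≢ 1 mod 4, the ring of integers is ℤ[√-137] with discriminant 4·(-137) = -548.
disc(K) = -548 is not divisible by 4457; 4457 is unramified.
Legendre symbol by Euler's criterion: (-137/4457) ≡ (-137)^2228 ≡ 1 (mod 4457), i.e. (-137/4457) = 1.
Legendre symbol 1 ⇒ 4457 is split.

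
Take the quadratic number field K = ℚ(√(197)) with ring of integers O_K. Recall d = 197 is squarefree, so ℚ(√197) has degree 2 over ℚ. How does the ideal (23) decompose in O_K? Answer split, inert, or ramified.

23 splits in O_K

Since 197 ≡ 1 mod 4, the ring of integers is ℤ[(1+√197)/2] with discriminant 197.
23 ∤ 197, so 23 is unramified.
Legendre symbol by Euler's criterion: (197/23) ≡ 197^11 ≡ 1 (mod 23), i.e. (197/23) = 1.
(197/23) = 1, so 23 splits.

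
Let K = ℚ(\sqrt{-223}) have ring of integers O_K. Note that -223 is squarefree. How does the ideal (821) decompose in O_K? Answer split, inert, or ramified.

821 splits in O_K

d = -223 ≡ 1 (mod 4), so O_K = ℤ[(1+√-223)/2] and disc(K) = d = -223.
Since gcd(821, -223) = 1 the prime 821 does not ramify.
Compute (-223/821) via Euler: 598^((821-1)/2) mod 821 = 1, so (-223/821) = 1.
(-223/821) = 1, so 821 splits.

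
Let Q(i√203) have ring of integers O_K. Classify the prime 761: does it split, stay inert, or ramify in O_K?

Since -203 ≡ 1 mod 4, the ring of integers is ℤ[(1+√-203)/2] with discriminant -203.
761 ∤ -203, so 761 is unramified.
Compute (-203/761) via Euler: 558^((761-1)/2) mod 761 = 760, so (-203/761) = -1.
Legendre symbol -1 ⇒ 761 is inert.

761 remains inert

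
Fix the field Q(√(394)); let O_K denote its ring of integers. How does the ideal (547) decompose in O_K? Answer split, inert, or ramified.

547 splits in O_K

Since 394 ≢ 1 mod 4, the ring of integers is ℤ[√394] with discriminant 4·394 = 1576.
Since gcd(547, 1576) = 1 the prime 547 does not ramify.
Legendre symbol by Euler's criterion: (394/547) ≡ 394^273 ≡ 1 (mod 547), i.e. (394/547) = 1.
d is a quadratic residue mod p, hence 547 splits in O_K.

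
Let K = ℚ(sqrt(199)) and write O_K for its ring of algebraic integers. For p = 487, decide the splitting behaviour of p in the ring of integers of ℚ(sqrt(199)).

487 remains inert

Since 199 ≢ 1 mod 4, the ring of integers is ℤ[√199] with discriminant 4·199 = 796.
disc(K) = 796 is not divisible by 487; 487 is unramified.
Legendre symbol by Euler's criterion: (199/487) ≡ 199^243 ≡ 486 (mod 487), i.e. (199/487) = -1.
Legendre symbol -1 ⇒ 487 is inert.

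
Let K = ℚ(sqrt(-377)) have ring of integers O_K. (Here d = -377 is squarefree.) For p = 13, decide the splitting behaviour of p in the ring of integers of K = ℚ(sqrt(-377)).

Since -377 ≢ 1 mod 4, the ring of integers is ℤ[√-377] with discriminant 4·(-377) = -1508.
13 divides disc(K) = -1508, so 13 ramifies.

p ramifies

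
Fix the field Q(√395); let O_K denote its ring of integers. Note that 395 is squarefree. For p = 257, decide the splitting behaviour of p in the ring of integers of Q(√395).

Since 395 ≢ 1 mod 4, the ring of integers is ℤ[√395] with discriminant 4·395 = 1580.
disc(K) = 1580 is not divisible by 257; 257 is unramified.
Euler's criterion: 395^128 mod 257 = 256. Thus (395|257) = -1.
d is a non-residue mod p, hence 257 remains inert in O_K.

257 remains inert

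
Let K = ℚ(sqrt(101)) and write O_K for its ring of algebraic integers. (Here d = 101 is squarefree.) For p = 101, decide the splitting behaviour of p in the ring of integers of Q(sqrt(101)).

ramified — (101) = 𝔭²

Since 101 ≡ 1 mod 4, the ring of integers is ℤ[(1+√101)/2] with discriminant 101.
disc(K) = 101 = 101·1, so p = 101 is ramified.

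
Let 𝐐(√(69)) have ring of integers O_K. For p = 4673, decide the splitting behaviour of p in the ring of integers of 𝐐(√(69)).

Since 69 ≡ 1 mod 4, the ring of integers is ℤ[(1+√69)/2] with discriminant 69.
4673 ∤ 69, so 4673 is unramified.
Euler's criterion: 69^2336 mod 4673 = 4672. Thus (69|4673) = -1.
Legendre symbol -1 ⇒ 4673 is inert.

4673 remains inert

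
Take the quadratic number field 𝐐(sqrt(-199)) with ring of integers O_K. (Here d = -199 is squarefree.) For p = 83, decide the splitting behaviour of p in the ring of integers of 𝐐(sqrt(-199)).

Since -199 ≡ 1 mod 4, the ring of integers is ℤ[(1+√-199)/2] with discriminant -199.
disc(K) = -199 is not divisible by 83; 83 is unramified.
(-199/83) = 50^41 mod 83 = 82, giving Legendre symbol -1.
d is a non-residue mod p, hence 83 remains inert in O_K.

inert — (83) stays prime in O_K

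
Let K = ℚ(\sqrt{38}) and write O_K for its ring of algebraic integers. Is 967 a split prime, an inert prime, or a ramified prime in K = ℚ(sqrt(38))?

Since 38 ≢ 1 mod 4, the ring of integers is ℤ[√38] with discriminant 4·38 = 152.
disc(K) = 152 is not divisible by 967; 967 is unramified.
(38/967) = 38^483 mod 967 = 966, giving Legendre symbol -1.
d is a non-residue mod p, hence 967 remains inert in O_K.

remains prime (inert)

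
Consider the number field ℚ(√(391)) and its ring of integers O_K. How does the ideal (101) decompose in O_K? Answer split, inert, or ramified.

split — (101) = 𝔭₁𝔭₂ with 𝔭₁ ≠ 𝔭₂

Since 391 ≢ 1 mod 4, the ring of integers is ℤ[√391] with discriminant 4·391 = 1564.
disc(K) = 1564 is not divisible by 101; 101 is unramified.
Legendre symbol by Euler's criterion: (391/101) ≡ 391^50 ≡ 1 (mod 101), i.e. (391/101) = 1.
(391/101) = 1, so 101 splits.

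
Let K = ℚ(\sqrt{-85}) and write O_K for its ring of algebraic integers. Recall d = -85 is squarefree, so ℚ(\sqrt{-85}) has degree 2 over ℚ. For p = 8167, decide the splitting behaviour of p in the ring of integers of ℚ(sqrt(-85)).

8167 remains inert

d = -85 ≡ 3 (mod 4), so O_K = ℤ[√-85] and disc(K) = 4d = -340.
8167 ∤ -340, so 8167 is unramified.
Legendre symbol by Euler's criterion: (-85/8167) ≡ (-85)^4083 ≡ 8166 (mod 8167), i.e. (-85/8167) = -1.
(-85/8167) = -1, so 8167 is inert.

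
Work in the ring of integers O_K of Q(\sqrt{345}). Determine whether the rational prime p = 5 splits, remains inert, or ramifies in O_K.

ramified — (5) = 𝔭²

Since 345 ≡ 1 mod 4, the ring of integers is ℤ[(1+√345)/2] with discriminant 345.
Ramification test: 5 | 345. The prime 5 ramifies in K.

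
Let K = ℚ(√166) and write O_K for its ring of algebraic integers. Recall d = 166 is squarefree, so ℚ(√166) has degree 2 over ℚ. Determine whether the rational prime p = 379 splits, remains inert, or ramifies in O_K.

Since 166 ≢ 1 mod 4, the ring of integers is ℤ[√166] with discriminant 4·166 = 664.
379 ∤ 664, so 379 is unramified.
Legendre symbol by Euler's criterion: (166/379) ≡ 166^189 ≡ 378 (mod 379), i.e. (166/379) = -1.
Legendre symbol -1 ⇒ 379 is inert.

379 remains inert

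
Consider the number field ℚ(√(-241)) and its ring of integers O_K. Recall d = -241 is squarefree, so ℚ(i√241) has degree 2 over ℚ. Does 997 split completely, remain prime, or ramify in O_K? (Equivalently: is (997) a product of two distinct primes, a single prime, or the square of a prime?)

Since -241 ≢ 1 mod 4, the ring of integers is ℤ[√-241] with discriminant 4·(-241) = -964.
disc(K) = -964 is not divisible by 997; 997 is unramified.
(-241/997) = 756^498 mod 997 = 996, giving Legendre symbol -1.
d is a non-residue mod p, hence 997 remains inert in O_K.

inert — (997) stays prime in O_K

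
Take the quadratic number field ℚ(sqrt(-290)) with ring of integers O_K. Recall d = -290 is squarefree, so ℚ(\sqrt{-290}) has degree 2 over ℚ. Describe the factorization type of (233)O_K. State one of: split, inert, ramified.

233 remains inert

Since -290 ≢ 1 mod 4, the ring of integers is ℤ[√-290] with discriminant 4·(-290) = -1160.
Since gcd(233, -1160) = 1 the prime 233 does not ramify.
Euler's criterion: (-290)^116 mod 233 = 232. Thus (-290|233) = -1.
Legendre symbol -1 ⇒ 233 is inert.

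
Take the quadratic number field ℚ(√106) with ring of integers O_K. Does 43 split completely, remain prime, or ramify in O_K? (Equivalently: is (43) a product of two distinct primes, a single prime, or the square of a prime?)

106 mod 4 = 2, hence disc K = 4·106 = 424 and O_K = ℤ[√106].
43 ∤ 424, so 43 is unramified.
Legendre symbol by Euler's criterion: (106/43) ≡ 106^21 ≡ 42 (mod 43), i.e. (106/43) = -1.
(106/43) = -1, so 43 is inert.

remains prime (inert)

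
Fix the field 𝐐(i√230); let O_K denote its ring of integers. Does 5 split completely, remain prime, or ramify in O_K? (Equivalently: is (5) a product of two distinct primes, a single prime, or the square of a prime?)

-230 mod 4 = 2, hence disc K = 4·(-230) = -920 and O_K = ℤ[√-230].
5 divides disc(K) = -920, so 5 ramifies.

p ramifies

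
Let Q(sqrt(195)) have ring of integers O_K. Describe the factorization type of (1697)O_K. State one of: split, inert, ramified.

d = 195 ≡ 3 (mod 4), so O_K = ℤ[√195] and disc(K) = 4d = 780.
Since gcd(1697, 780) = 1 the prime 1697 does not ramify.
Legendre symbol by Euler's criterion: (195/1697) ≡ 195^848 ≡ 1696 (mod 1697), i.e. (195/1697) = -1.
(195/1697) = -1, so 1697 is inert.

inert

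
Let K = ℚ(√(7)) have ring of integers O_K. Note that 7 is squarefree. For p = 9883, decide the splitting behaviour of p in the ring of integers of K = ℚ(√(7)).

splits completely

d = 7 ≡ 3 (mod 4), so O_K = ℤ[√7] and disc(K) = 4d = 28.
disc(K) = 28 is not divisible by 9883; 9883 is unramified.
Euler's criterion: 7^4941 mod 9883 = 1. Thus (7|9883) = 1.
(7/9883) = 1, so 9883 splits.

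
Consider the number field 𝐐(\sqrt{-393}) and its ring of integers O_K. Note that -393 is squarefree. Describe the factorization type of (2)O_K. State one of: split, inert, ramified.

-393 mod 4 = 3, hence disc K = 4·(-393) = -1572 and O_K = ℤ[√-393].
disc(K) = -1572 = 2·(-786), so p = 2 is ramified.

ramifies in O_K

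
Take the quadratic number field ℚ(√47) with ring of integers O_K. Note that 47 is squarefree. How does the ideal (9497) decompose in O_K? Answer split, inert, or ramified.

Since 47 ≢ 1 mod 4, the ring of integers is ℤ[√47] with discriminant 4·47 = 188.
9497 ∤ 188, so 9497 is unramified.
(47/9497) = 47^4748 mod 9497 = 1, giving Legendre symbol 1.
d is a quadratic residue mod p, hence 9497 splits in O_K.

9497 splits in O_K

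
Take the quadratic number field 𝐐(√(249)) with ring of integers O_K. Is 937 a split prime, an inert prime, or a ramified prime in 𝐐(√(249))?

inert

Since 249 ≡ 1 mod 4, the ring of integers is ℤ[(1+√249)/2] with discriminant 249.
937 ∤ 249, so 937 is unramified.
Euler's criterion: 249^468 mod 937 = 936. Thus (249|937) = -1.
d is a non-residue mod p, hence 937 remains inert in O_K.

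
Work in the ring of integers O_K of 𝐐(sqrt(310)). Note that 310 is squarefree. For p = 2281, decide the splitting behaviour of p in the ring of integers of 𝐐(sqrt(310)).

Since 310 ≢ 1 mod 4, the ring of integers is ℤ[√310] with discriminant 4·310 = 1240.
disc(K) = 1240 is not divisible by 2281; 2281 is unramified.
(310/2281) = 310^1140 mod 2281 = 1, giving Legendre symbol 1.
(310/2281) = 1, so 2281 splits.

p splits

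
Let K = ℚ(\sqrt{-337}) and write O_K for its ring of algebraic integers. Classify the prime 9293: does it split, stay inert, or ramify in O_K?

9293 remains inert

d = -337 ≡ 3 (mod 4), so O_K = ℤ[√-337] and disc(K) = 4d = -1348.
9293 ∤ -1348, so 9293 is unramified.
Euler's criterion: (-337)^4646 mod 9293 = 9292. Thus (-337|9293) = -1.
(-337/9293) = -1, so 9293 is inert.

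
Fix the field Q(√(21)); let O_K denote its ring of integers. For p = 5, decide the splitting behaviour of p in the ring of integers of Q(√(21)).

p splits

d = 21 ≡ 1 (mod 4), so O_K = ℤ[(1+√21)/2] and disc(K) = d = 21.
disc(K) = 21 is not divisible by 5; 5 is unramified.
Euler's criterion: 21^2 mod 5 = 1. Thus (21|5) = 1.
(21/5) = 1, so 5 splits.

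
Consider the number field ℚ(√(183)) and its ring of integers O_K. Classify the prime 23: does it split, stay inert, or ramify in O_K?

p is inert

183 mod 4 = 3, hence disc K = 4·183 = 732 and O_K = ℤ[√183].
23 ∤ 732, so 23 is unramified.
Legendre symbol by Euler's criterion: (183/23) ≡ 183^11 ≡ 22 (mod 23), i.e. (183/23) = -1.
d is a non-residue mod p, hence 23 remains inert in O_K.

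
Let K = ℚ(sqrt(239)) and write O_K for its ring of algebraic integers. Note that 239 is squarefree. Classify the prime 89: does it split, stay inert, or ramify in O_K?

239 mod 4 = 3, hence disc K = 4·239 = 956 and O_K = ℤ[√239].
89 ∤ 956, so 89 is unramified.
Compute (239/89) via Euler: 61^((89-1)/2) mod 89 = 88, so (239/89) = -1.
Legendre symbol -1 ⇒ 89 is inert.

p is inert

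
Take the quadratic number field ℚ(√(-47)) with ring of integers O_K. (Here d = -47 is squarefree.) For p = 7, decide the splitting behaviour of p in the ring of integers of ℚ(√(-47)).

Since -47 ≡ 1 mod 4, the ring of integers is ℤ[(1+√-47)/2] with discriminant -47.
Since gcd(7, -47) = 1 the prime 7 does not ramify.
Compute (-47/7) via Euler: 2^((7-1)/2) mod 7 = 1, so (-47/7) = 1.
Legendre symbol 1 ⇒ 7 is split.

splits completely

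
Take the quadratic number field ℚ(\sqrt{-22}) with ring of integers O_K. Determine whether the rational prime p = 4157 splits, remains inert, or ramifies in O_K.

d = -22 ≡ 2 (mod 4), so O_K = ℤ[√-22] and disc(K) = 4d = -88.
4157 ∤ -88, so 4157 is unramified.
Euler's criterion: (-22)^2078 mod 4157 = 1. Thus (-22|4157) = 1.
Legendre symbol 1 ⇒ 4157 is split.

split — (4157) = 𝔭₁𝔭₂ with 𝔭₁ ≠ 𝔭₂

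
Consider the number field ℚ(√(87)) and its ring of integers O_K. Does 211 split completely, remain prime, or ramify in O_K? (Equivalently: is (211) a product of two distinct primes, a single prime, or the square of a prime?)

211 splits in O_K

Since 87 ≢ 1 mod 4, the ring of integers is ℤ[√87] with discriminant 4·87 = 348.
Since gcd(211, 348) = 1 the prime 211 does not ramify.
Euler's criterion: 87^105 mod 211 = 1. Thus (87|211) = 1.
d is a quadratic residue mod p, hence 211 splits in O_K.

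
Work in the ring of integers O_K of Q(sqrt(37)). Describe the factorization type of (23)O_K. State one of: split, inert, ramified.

37 mod 4 = 1, hence disc K = 37 and O_K = ℤ[(1+√37)/2].
disc(K) = 37 is not divisible by 23; 23 is unramified.
Euler's criterion: 37^11 mod 23 = 22. Thus (37|23) = -1.
Legendre symbol -1 ⇒ 23 is inert.

p is inert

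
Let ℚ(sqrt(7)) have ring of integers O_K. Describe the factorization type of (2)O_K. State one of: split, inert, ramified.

ramified — (2) = 𝔭²

Since 7 ≢ 1 mod 4, the ring of integers is ℤ[√7] with discriminant 4·7 = 28.
Ramification test: 2 | 28. The prime 2 ramifies in K.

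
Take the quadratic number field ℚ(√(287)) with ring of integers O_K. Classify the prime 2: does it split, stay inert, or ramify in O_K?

ramifies in O_K

Since 287 ≢ 1 mod 4, the ring of integers is ℤ[√287] with discriminant 4·287 = 1148.
disc(K) = 1148 = 2·574, so p = 2 is ramified.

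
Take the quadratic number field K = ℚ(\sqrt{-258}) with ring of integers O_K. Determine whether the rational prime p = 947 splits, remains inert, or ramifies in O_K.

947 remains inert

-258 mod 4 = 2, hence disc K = 4·(-258) = -1032 and O_K = ℤ[√-258].
Since gcd(947, -1032) = 1 the prime 947 does not ramify.
Legendre symbol by Euler's criterion: (-258/947) ≡ (-258)^473 ≡ 946 (mod 947), i.e. (-258/947) = -1.
d is a non-residue mod p, hence 947 remains inert in O_K.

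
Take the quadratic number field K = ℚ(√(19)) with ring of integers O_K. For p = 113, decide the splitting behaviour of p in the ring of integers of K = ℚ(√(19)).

d = 19 ≡ 3 (mod 4), so O_K = ℤ[√19] and disc(K) = 4d = 76.
Since gcd(113, 76) = 1 the prime 113 does not ramify.
Euler's criterion: 19^56 mod 113 = 112. Thus (19|113) = -1.
d is a non-residue mod p, hence 113 remains inert in O_K.

113 remains inert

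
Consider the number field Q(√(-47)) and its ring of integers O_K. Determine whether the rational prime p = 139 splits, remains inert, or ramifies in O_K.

139 remains inert

Since -47 ≡ 1 mod 4, the ring of integers is ℤ[(1+√-47)/2] with discriminant -47.
Since gcd(139, -47) = 1 the prime 139 does not ramify.
(-47/139) = 92^69 mod 139 = 138, giving Legendre symbol -1.
(-47/139) = -1, so 139 is inert.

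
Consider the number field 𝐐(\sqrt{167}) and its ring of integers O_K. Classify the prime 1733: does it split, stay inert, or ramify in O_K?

splits completely

d = 167 ≡ 3 (mod 4), so O_K = ℤ[√167] and disc(K) = 4d = 668.
disc(K) = 668 is not divisible by 1733; 1733 is unramified.
Euler's criterion: 167^866 mod 1733 = 1. Thus (167|1733) = 1.
Legendre symbol 1 ⇒ 1733 is split.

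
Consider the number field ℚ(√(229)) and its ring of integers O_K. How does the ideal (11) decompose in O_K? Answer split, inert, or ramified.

229 mod 4 = 1, hence disc K = 229 and O_K = ℤ[(1+√229)/2].
disc(K) = 229 is not divisible by 11; 11 is unramified.
Legendre symbol by Euler's criterion: (229/11) ≡ 229^5 ≡ 1 (mod 11), i.e. (229/11) = 1.
(229/11) = 1, so 11 splits.

11 splits in O_K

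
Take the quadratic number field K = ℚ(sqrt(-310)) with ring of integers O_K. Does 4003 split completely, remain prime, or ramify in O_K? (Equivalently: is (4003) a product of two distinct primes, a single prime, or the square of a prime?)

4003 splits in O_K

Since -310 ≢ 1 mod 4, the ring of integers is ℤ[√-310] with discriminant 4·(-310) = -1240.
disc(K) = -1240 is not divisible by 4003; 4003 is unramified.
(-310/4003) = 3693^2001 mod 4003 = 1, giving Legendre symbol 1.
d is a quadratic residue mod p, hence 4003 splits in O_K.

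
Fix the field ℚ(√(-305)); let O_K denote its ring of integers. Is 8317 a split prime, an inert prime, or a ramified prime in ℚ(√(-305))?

Since -305 ≢ 1 mod 4, the ring of integers is ℤ[√-305] with discriminant 4·(-305) = -1220.
8317 ∤ -1220, so 8317 is unramified.
Legendre symbol by Euler's criterion: (-305/8317) ≡ (-305)^4158 ≡ 1 (mod 8317), i.e. (-305/8317) = 1.
(-305/8317) = 1, so 8317 splits.

splits completely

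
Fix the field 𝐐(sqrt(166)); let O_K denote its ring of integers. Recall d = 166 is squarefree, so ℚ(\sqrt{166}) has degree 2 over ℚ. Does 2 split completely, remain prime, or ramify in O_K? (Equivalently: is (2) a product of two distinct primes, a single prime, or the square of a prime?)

d = 166 ≡ 2 (mod 4), so O_K = ℤ[√166] and disc(K) = 4d = 664.
disc(K) = 664 = 2·332, so p = 2 is ramified.

p ramifies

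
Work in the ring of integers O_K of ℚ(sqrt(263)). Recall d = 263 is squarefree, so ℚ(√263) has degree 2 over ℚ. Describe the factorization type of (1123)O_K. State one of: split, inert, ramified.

splits completely

Since 263 ≢ 1 mod 4, the ring of integers is ℤ[√263] with discriminant 4·263 = 1052.
1123 ∤ 1052, so 1123 is unramified.
Legendre symbol by Euler's criterion: (263/1123) ≡ 263^561 ≡ 1 (mod 1123), i.e. (263/1123) = 1.
(263/1123) = 1, so 1123 splits.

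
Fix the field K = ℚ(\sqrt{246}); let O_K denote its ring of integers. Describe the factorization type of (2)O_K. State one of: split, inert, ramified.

2 is ramified

d = 246 ≡ 2 (mod 4), so O_K = ℤ[√246] and disc(K) = 4d = 984.
disc(K) = 984 = 2·492, so p = 2 is ramified.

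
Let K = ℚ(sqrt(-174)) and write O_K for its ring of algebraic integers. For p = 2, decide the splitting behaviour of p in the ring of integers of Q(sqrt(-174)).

ramified — (2) = 𝔭²

d = -174 ≡ 2 (mod 4), so O_K = ℤ[√-174] and disc(K) = 4d = -696.
disc(K) = -696 = 2·(-348), so p = 2 is ramified.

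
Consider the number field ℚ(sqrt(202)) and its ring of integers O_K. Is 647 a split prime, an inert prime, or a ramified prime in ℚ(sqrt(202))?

inert — (647) stays prime in O_K

202 mod 4 = 2, hence disc K = 4·202 = 808 and O_K = ℤ[√202].
647 ∤ 808, so 647 is unramified.
Compute (202/647) via Euler: 202^((647-1)/2) mod 647 = 646, so (202/647) = -1.
d is a non-residue mod p, hence 647 remains inert in O_K.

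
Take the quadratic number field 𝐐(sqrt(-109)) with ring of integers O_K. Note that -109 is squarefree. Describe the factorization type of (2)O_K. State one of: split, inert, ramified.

d = -109 ≡ 3 (mod 4), so O_K = ℤ[√-109] and disc(K) = 4d = -436.
disc(K) = -436 = 2·(-218), so p = 2 is ramified.

p ramifies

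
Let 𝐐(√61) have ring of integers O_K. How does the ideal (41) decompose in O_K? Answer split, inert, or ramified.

d = 61 ≡ 1 (mod 4), so O_K = ℤ[(1+√61)/2] and disc(K) = d = 61.
disc(K) = 61 is not divisible by 41; 41 is unramified.
Euler's criterion: 61^20 mod 41 = 1. Thus (61|41) = 1.
(61/41) = 1, so 41 splits.

41 splits in O_K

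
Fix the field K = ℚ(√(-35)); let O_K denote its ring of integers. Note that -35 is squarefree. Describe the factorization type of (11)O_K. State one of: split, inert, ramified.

p splits

-35 mod 4 = 1, hence disc K = -35 and O_K = ℤ[(1+√-35)/2].
disc(K) = -35 is not divisible by 11; 11 is unramified.
Legendre symbol by Euler's criterion: (-35/11) ≡ (-35)^5 ≡ 1 (mod 11), i.e. (-35/11) = 1.
d is a quadratic residue mod p, hence 11 splits in O_K.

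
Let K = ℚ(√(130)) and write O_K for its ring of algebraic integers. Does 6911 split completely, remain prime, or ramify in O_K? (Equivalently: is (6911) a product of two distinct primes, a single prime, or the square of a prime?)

inert

d = 130 ≡ 2 (mod 4), so O_K = ℤ[√130] and disc(K) = 4d = 520.
disc(K) = 520 is not divisible by 6911; 6911 is unramified.
Euler's criterion: 130^3455 mod 6911 = 6910. Thus (130|6911) = -1.
Legendre symbol -1 ⇒ 6911 is inert.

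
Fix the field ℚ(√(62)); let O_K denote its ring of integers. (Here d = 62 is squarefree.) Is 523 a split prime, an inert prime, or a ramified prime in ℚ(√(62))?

523 remains inert

d = 62 ≡ 2 (mod 4), so O_K = ℤ[√62] and disc(K) = 4d = 248.
Since gcd(523, 248) = 1 the prime 523 does not ramify.
(62/523) = 62^261 mod 523 = 522, giving Legendre symbol -1.
Legendre symbol -1 ⇒ 523 is inert.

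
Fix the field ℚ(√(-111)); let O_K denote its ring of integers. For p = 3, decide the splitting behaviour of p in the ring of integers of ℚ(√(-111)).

ramified — (3) = 𝔭²

-111 mod 4 = 1, hence disc K = -111 and O_K = ℤ[(1+√-111)/2].
3 divides disc(K) = -111, so 3 ramifies.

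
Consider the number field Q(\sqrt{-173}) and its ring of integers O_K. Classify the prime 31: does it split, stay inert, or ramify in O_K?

remains prime (inert)

d = -173 ≡ 3 (mod 4), so O_K = ℤ[√-173] and disc(K) = 4d = -692.
disc(K) = -692 is not divisible by 31; 31 is unramified.
Legendre symbol by Euler's criterion: (-173/31) ≡ (-173)^15 ≡ 30 (mod 31), i.e. (-173/31) = -1.
(-173/31) = -1, so 31 is inert.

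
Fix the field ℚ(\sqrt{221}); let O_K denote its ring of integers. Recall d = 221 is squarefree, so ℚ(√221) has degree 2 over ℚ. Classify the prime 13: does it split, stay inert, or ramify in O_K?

221 mod 4 = 1, hence disc K = 221 and O_K = ℤ[(1+√221)/2].
13 divides disc(K) = 221, so 13 ramifies.

p ramifies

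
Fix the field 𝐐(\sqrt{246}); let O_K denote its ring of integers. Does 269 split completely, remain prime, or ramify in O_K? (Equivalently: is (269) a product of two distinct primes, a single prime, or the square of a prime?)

splits completely

246 mod 4 = 2, hence disc K = 4·246 = 984 and O_K = ℤ[√246].
disc(K) = 984 is not divisible by 269; 269 is unramified.
Euler's criterion: 246^134 mod 269 = 1. Thus (246|269) = 1.
d is a quadratic residue mod p, hence 269 splits in O_K.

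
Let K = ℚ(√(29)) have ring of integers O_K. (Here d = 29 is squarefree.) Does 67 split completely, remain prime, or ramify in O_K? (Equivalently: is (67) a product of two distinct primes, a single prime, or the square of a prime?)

splits completely

Since 29 ≡ 1 mod 4, the ring of integers is ℤ[(1+√29)/2] with discriminant 29.
disc(K) = 29 is not divisible by 67; 67 is unramified.
(29/67) = 29^33 mod 67 = 1, giving Legendre symbol 1.
d is a quadratic residue mod p, hence 67 splits in O_K.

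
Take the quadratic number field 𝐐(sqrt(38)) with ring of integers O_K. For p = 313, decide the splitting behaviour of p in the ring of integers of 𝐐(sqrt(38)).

313 splits in O_K

38 mod 4 = 2, hence disc K = 4·38 = 152 and O_K = ℤ[√38].
disc(K) = 152 is not divisible by 313; 313 is unramified.
Compute (38/313) via Euler: 38^((313-1)/2) mod 313 = 1, so (38/313) = 1.
d is a quadratic residue mod p, hence 313 splits in O_K.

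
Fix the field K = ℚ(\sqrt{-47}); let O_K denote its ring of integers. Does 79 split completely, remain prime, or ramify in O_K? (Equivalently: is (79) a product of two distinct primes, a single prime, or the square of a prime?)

p splits

Since -47 ≡ 1 mod 4, the ring of integers is ℤ[(1+√-47)/2] with discriminant -47.
disc(K) = -47 is not divisible by 79; 79 is unramified.
Compute (-47/79) via Euler: 32^((79-1)/2) mod 79 = 1, so (-47/79) = 1.
Legendre symbol 1 ⇒ 79 is split.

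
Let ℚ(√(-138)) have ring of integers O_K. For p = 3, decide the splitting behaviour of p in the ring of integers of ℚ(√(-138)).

Since -138 ≢ 1 mod 4, the ring of integers is ℤ[√-138] with discriminant 4·(-138) = -552.
Ramification test: 3 | -552. The prime 3 ramifies in K.

ramified — (3) = 𝔭²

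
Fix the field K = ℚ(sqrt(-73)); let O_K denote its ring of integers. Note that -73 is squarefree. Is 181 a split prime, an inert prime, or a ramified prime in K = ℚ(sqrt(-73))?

split — (181) = 𝔭₁𝔭₂ with 𝔭₁ ≠ 𝔭₂

-73 mod 4 = 3, hence disc K = 4·(-73) = -292 and O_K = ℤ[√-73].
181 ∤ -292, so 181 is unramified.
Legendre symbol by Euler's criterion: (-73/181) ≡ (-73)^90 ≡ 1 (mod 181), i.e. (-73/181) = 1.
d is a quadratic residue mod p, hence 181 splits in O_K.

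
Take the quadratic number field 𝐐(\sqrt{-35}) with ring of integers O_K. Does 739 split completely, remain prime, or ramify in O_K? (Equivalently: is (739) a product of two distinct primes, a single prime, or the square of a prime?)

-35 mod 4 = 1, hence disc K = -35 and O_K = ℤ[(1+√-35)/2].
Since gcd(739, -35) = 1 the prime 739 does not ramify.
(-35/739) = 704^369 mod 739 = 1, giving Legendre symbol 1.
d is a quadratic residue mod p, hence 739 splits in O_K.

split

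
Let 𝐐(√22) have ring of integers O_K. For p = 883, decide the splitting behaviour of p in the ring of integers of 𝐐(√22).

Since 22 ≢ 1 mod 4, the ring of integers is ℤ[√22] with discriminant 4·22 = 88.
Since gcd(883, 88) = 1 the prime 883 does not ramify.
Legendre symbol by Euler's criterion: (22/883) ≡ 22^441 ≡ 1 (mod 883), i.e. (22/883) = 1.
(22/883) = 1, so 883 splits.

883 splits in O_K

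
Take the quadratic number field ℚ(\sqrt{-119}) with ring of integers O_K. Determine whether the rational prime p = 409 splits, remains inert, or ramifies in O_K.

inert

Since -119 ≡ 1 mod 4, the ring of integers is ℤ[(1+√-119)/2] with discriminant -119.
disc(K) = -119 is not divisible by 409; 409 is unramified.
Euler's criterion: (-119)^204 mod 409 = 408. Thus (-119|409) = -1.
(-119/409) = -1, so 409 is inert.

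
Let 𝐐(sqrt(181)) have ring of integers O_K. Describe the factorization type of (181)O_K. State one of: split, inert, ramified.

ramified — (181) = 𝔭²

d = 181 ≡ 1 (mod 4), so O_K = ℤ[(1+√181)/2] and disc(K) = d = 181.
Ramification test: 181 | 181. The prime 181 ramifies in K.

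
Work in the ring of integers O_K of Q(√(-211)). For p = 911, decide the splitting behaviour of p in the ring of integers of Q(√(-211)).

911 remains inert

-211 mod 4 = 1, hence disc K = -211 and O_K = ℤ[(1+√-211)/2].
disc(K) = -211 is not divisible by 911; 911 is unramified.
Legendre symbol by Euler's criterion: (-211/911) ≡ (-211)^455 ≡ 910 (mod 911), i.e. (-211/911) = -1.
(-211/911) = -1, so 911 is inert.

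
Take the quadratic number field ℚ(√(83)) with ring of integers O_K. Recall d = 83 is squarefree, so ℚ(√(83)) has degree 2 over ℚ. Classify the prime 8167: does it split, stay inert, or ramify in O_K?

Since 83 ≢ 1 mod 4, the ring of integers is ℤ[√83] with discriminant 4·83 = 332.
8167 ∤ 332, so 8167 is unramified.
Euler's criterion: 83^4083 mod 8167 = 8166. Thus (83|8167) = -1.
d is a non-residue mod p, hence 8167 remains inert in O_K.

inert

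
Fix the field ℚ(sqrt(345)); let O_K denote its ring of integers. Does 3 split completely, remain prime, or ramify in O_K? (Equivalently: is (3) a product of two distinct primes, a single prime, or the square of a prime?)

Since 345 ≡ 1 mod 4, the ring of integers is ℤ[(1+√345)/2] with discriminant 345.
disc(K) = 345 = 3·115, so p = 3 is ramified.

p ramifies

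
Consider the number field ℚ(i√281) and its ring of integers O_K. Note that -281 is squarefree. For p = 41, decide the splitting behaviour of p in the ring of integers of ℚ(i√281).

remains prime (inert)

-281 mod 4 = 3, hence disc K = 4·(-281) = -1124 and O_K = ℤ[√-281].
Since gcd(41, -1124) = 1 the prime 41 does not ramify.
Euler's criterion: (-281)^20 mod 41 = 40. Thus (-281|41) = -1.
(-281/41) = -1, so 41 is inert.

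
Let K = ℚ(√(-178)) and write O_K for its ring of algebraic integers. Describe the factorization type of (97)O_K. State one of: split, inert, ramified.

p splits

-178 mod 4 = 2, hence disc K = 4·(-178) = -712 and O_K = ℤ[√-178].
Since gcd(97, -712) = 1 the prime 97 does not ramify.
Euler's criterion: (-178)^48 mod 97 = 1. Thus (-178|97) = 1.
d is a quadratic residue mod p, hence 97 splits in O_K.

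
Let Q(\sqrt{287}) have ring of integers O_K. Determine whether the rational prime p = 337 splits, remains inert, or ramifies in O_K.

split

Since 287 ≢ 1 mod 4, the ring of integers is ℤ[√287] with discriminant 4·287 = 1148.
337 ∤ 1148, so 337 is unramified.
Legendre symbol by Euler's criterion: (287/337) ≡ 287^168 ≡ 1 (mod 337), i.e. (287/337) = 1.
d is a quadratic residue mod p, hence 337 splits in O_K.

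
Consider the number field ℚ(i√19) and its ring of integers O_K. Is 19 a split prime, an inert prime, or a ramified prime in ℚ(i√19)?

d = -19 ≡ 1 (mod 4), so O_K = ℤ[(1+√-19)/2] and disc(K) = d = -19.
disc(K) = -19 = 19·(-1), so p = 19 is ramified.

ramified — (19) = 𝔭²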